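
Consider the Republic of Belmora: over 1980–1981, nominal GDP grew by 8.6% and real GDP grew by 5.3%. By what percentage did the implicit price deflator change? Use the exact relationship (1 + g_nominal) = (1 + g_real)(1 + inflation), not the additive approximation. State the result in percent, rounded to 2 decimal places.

(1 + g_nom) = (1 + g_real)(1 + π), so π = 1.0860 / 1.0530 − 1 = 0.03134.

3.13%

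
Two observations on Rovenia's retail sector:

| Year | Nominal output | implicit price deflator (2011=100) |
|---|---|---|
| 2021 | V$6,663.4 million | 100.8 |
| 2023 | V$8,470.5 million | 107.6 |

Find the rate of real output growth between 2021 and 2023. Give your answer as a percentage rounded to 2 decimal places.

Real output 2021 = 6663.4 / 1.008 = 6610.52.
Real output 2023 = 8470.5 / 1.076 = 7872.21.
Real growth = 7872.21 / 6610.52 − 1 = 0.1909.

19.09%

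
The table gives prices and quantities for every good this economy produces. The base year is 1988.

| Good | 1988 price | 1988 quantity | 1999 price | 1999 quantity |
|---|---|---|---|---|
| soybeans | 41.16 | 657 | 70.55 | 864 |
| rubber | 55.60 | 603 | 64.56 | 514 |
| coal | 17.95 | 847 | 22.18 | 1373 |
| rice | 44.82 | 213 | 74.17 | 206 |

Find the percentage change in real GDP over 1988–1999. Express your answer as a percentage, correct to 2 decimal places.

14.88%

Real GDP 1988 = Nominal GDP 1988 = 41.16·657 + 55.60·603 + 17.95·847 + 44.82·213 = 85319.23.
Real GDP 1999 (at 1988 prices) = 41.16·864 + 55.60·514 + 17.95·1373 + 44.82·206 = 98018.91.
Real growth = 98018.91/85319.23 − 1 = 0.1488.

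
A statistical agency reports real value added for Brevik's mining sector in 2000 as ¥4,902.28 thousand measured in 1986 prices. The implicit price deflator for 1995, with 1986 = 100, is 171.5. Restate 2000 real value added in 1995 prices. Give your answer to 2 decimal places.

Real value added in 1995 prices = Real value added in 1986 prices × (P_1995/P_1986) = 4902.28 × 1.715 = 8407.41.

¥8,407.41 thousand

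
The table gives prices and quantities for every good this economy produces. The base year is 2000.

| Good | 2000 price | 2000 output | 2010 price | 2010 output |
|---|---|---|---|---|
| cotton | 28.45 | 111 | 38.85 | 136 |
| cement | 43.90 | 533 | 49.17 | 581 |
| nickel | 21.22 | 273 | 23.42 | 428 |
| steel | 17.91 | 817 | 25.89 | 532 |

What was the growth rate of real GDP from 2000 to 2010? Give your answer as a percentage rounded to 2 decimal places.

Real GDP 2000 = Nominal GDP 2000 = 28.45·111 + 43.90·533 + 21.22·273 + 17.91·817 = 46982.18.
Real GDP 2010 (at 2000 prices) = 28.45·136 + 43.90·581 + 21.22·428 + 17.91·532 = 47985.38.
Real growth = 47985.38/46982.18 − 1 = 0.0214.

2.14%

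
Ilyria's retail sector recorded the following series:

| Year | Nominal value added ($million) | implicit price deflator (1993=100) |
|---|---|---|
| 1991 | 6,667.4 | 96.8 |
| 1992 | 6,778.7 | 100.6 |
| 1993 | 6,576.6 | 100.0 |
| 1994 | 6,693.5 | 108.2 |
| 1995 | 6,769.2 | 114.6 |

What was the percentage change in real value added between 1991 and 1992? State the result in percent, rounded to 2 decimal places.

Real value added 1991 = 6667.4/0.968 = 6887.81.
Real value added 1992 = 6778.7/1.006 = 6738.27.
Change = 6738.27/6887.81 − 1 = -0.0217.

-2.17%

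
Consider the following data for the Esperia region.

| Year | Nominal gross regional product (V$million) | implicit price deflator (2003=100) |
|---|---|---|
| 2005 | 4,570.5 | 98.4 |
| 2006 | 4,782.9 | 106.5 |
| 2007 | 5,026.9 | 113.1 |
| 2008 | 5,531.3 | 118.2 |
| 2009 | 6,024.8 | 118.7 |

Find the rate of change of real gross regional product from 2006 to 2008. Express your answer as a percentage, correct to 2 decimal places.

4.20%

Real gross regional product 2006 = 4782.9/1.065 = 4490.99.
Real gross regional product 2008 = 5531.3/1.182 = 4679.61.
Change = 4679.61/4490.99 − 1 = 0.0420.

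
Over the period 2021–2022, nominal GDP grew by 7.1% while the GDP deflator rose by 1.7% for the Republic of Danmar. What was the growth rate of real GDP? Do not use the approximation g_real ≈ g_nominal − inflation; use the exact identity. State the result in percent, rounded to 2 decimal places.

5.31%

(1 + g_nom) = (1 + g_real)(1 + π), so g_real = 1.0710 / 1.0170 − 1 = 0.05310.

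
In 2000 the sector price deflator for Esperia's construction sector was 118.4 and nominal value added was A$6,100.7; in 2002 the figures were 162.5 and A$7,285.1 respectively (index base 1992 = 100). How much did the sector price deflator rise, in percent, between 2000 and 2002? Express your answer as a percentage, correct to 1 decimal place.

37.2%

Price-level change = 162.5 / 118.4 − 1 = 0.3725.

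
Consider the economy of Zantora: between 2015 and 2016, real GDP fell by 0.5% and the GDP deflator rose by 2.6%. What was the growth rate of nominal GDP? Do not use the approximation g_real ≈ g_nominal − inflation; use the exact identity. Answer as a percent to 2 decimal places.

2.09%

(1 + g_nom) = (1 + g_real)(1 + π) = 0.9950 × 1.0260 = 1.02087.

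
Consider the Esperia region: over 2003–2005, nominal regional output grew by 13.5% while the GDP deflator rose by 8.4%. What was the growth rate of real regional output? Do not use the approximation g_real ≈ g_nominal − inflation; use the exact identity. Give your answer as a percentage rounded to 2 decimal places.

(1 + g_nom) = (1 + g_real)(1 + π), so g_real = 1.1350 / 1.0840 − 1 = 0.04705.

4.70%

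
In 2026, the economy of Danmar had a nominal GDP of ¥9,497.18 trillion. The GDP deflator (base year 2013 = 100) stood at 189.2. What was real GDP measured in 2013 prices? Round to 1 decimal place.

Real GDP = Nominal / (GDP deflator/100) = 9497.18 / 1.892 = 5019.65.

¥5,019.7 trillion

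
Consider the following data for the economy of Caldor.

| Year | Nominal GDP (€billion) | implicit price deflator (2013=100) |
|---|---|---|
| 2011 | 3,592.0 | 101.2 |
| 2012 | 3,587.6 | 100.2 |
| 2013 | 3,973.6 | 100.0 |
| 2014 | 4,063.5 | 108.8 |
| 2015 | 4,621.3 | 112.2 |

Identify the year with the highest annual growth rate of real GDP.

2013

2012: real = 3587.6/1.002 = 3580.44; growth vs 2011 (3549.41) = 0.87%.
2013: real = 3973.6/1.000 = 3973.60; growth vs 2012 (3580.44) = 10.98%.
2014: real = 4063.5/1.088 = 3734.83; growth vs 2013 (3973.60) = -6.01%.
2015: real = 4621.3/1.122 = 4118.81; growth vs 2014 (3734.83) = 10.28%.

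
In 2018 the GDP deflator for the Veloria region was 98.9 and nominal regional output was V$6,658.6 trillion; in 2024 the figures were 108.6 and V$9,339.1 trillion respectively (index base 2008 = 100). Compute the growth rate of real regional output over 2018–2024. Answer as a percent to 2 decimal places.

27.73%

Deflate each year: 2018 → 6658.6/0.989 = 6732.66; 2024 → 9339.1/1.086 = 8599.54.
So real regional output changed by 8599.54/6732.66 − 1 = 0.2773, i.e. 27.73%.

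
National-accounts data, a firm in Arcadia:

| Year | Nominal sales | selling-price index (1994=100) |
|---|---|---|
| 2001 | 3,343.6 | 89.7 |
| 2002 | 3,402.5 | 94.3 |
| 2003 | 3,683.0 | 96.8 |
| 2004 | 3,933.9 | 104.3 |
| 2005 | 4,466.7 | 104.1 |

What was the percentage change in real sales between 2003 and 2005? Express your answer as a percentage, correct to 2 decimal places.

Real sales 2003 = 3683.0/0.968 = 3804.75.
Real sales 2005 = 4466.7/1.041 = 4290.78.
Change = 4290.78/3804.75 − 1 = 0.1277.

12.77%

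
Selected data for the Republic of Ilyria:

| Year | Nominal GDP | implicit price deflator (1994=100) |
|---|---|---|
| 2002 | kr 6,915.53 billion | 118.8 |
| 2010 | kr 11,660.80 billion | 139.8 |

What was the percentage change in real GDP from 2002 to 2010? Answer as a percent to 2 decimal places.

43.29%

Deflate each year: 2002 → 6915.53/1.188 = 5821.15; 2010 → 11660.80/1.398 = 8341.06.
So real GDP changed by 8341.06/5821.15 − 1 = 0.4329, i.e. 43.29%.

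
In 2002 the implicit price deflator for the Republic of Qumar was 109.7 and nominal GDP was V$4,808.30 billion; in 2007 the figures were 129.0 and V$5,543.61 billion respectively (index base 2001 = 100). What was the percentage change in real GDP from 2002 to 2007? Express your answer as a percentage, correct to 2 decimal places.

Deflate each year: 2002 → 4808.30/1.097 = 4383.14; 2007 → 5543.61/1.290 = 4297.37.
So real GDP changed by 4297.37/4383.14 − 1 = -0.0196, i.e. -1.96%.

-1.96%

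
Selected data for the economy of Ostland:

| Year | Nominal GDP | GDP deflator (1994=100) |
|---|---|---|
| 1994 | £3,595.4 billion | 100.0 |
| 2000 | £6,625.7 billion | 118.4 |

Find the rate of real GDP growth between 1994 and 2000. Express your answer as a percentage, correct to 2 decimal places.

55.64%

Deflate each year: 1994 → 3595.4/1.000 = 3595.40; 2000 → 6625.7/1.184 = 5596.03.
So real GDP changed by 5596.03/3595.40 − 1 = 0.5564, i.e. 55.64%.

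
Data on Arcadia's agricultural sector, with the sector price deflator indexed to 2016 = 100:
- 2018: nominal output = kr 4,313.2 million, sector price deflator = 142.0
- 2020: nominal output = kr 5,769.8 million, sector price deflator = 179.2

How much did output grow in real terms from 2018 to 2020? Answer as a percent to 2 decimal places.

Real output 2018 = 4313.2 / 1.420 = 3037.46.
Real output 2020 = 5769.8 / 1.792 = 3219.75.
Real growth = 3219.75 / 3037.46 − 1 = 0.0600.

6.00%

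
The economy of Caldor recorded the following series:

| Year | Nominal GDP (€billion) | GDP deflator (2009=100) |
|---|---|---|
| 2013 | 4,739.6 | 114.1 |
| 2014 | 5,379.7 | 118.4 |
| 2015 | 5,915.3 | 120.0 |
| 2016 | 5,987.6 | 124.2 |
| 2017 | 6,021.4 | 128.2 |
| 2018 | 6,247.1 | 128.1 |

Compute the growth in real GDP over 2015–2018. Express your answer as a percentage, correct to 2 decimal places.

Real GDP 2015 = 5915.3/1.200 = 4929.42.
Real GDP 2018 = 6247.1/1.281 = 4876.74.
Change = 4876.74/4929.42 − 1 = -0.0107.

-1.07%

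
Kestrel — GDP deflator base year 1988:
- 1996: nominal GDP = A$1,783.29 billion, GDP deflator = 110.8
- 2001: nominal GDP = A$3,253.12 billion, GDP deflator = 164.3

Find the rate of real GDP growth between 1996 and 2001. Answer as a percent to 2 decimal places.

Deflate each year: 1996 → 1783.29/1.108 = 1609.47; 2001 → 3253.12/1.643 = 1979.99.
So real GDP changed by 1979.99/1609.47 − 1 = 0.2302, i.e. 23.02%.

23.02%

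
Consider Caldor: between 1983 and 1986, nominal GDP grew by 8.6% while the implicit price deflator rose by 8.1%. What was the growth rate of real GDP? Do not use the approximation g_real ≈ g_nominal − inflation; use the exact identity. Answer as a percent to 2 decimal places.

(1 + g_nom) = (1 + g_real)(1 + π), so g_real = 1.0860 / 1.0810 − 1 = 0.00463.

0.46%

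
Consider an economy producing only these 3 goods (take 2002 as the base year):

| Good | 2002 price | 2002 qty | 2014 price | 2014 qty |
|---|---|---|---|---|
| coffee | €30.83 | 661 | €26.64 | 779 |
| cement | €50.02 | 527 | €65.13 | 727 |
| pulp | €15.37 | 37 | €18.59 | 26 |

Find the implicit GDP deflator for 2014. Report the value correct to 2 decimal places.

112.84

Nominal GDP 2014 = 26.64·779 + 65.13·727 + 18.59·26 = 68585.41.
Real GDP 2014 (at 2002 prices) = 30.83·779 + 50.02·727 + 15.37·26 = 60780.73.
Deflator = Nominal/Real × 100 = 68585.41/60780.73 × 100 = 112.841.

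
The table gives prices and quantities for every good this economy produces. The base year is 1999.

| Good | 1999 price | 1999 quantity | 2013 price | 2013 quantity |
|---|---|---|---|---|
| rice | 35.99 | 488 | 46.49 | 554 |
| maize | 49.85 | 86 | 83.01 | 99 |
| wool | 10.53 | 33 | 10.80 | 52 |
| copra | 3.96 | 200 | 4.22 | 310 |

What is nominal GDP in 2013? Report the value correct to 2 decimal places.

Nominal GDP 2013 = Σ (p_2013 × q_2013) = 46.49·554 + 83.01·99 + 10.80·52 + 4.22·310 = 35843.25.

35843.25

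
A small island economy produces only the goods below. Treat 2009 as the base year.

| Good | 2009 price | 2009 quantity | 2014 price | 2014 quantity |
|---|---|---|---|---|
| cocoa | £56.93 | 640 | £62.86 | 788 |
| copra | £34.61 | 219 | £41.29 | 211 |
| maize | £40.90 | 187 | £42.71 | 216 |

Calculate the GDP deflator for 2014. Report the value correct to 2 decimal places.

Nominal GDP 2014 = 62.86·788 + 41.29·211 + 42.71·216 = 67471.23.
Real GDP 2014 (at 2009 prices) = 56.93·788 + 34.61·211 + 40.90·216 = 60997.95.
Deflator = Nominal/Real × 100 = 67471.23/60997.95 × 100 = 110.612.

110.61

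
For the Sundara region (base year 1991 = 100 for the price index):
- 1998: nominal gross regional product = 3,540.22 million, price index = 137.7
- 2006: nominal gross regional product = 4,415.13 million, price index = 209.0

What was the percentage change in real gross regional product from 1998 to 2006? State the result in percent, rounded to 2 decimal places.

Deflate each year: 1998 → 3540.22/1.377 = 2570.97; 2006 → 4415.13/2.090 = 2112.50.
So real gross regional product changed by 2112.50/2570.97 − 1 = -0.1783, i.e. -17.83%.

-17.83%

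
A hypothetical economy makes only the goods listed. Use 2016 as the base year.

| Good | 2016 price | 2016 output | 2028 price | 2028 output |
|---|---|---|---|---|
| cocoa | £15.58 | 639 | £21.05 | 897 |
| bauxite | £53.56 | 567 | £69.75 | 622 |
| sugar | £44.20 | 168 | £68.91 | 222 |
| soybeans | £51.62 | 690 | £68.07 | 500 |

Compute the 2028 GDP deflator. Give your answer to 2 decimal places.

134.60

Nominal GDP 2028 = 21.05·897 + 69.75·622 + 68.91·222 + 68.07·500 = 111599.37.
Real GDP 2028 (at 2016 prices) = 15.58·897 + 53.56·622 + 44.20·222 + 51.62·500 = 82911.98.
Deflator = Nominal/Real × 100 = 111599.37/82911.98 × 100 = 134.600.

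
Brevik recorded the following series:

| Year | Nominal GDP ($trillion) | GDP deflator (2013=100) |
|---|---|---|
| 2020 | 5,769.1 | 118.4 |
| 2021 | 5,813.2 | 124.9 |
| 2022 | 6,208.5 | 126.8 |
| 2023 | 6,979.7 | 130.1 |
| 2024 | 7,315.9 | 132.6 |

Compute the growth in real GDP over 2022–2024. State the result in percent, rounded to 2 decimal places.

12.68%

Real GDP 2022 = 6208.5/1.268 = 4896.29.
Real GDP 2024 = 7315.9/1.326 = 5517.27.
Change = 5517.27/4896.29 − 1 = 0.1268.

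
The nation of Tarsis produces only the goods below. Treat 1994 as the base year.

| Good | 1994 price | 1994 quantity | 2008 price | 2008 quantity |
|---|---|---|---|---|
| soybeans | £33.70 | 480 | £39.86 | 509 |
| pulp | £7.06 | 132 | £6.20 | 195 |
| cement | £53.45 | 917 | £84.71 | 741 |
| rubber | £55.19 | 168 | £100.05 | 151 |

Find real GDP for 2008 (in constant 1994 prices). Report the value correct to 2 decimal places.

£66470.14

Real GDP 2008 = Σ (p_1994 × q_2008) = 33.70·509 + 7.06·195 + 53.45·741 + 55.19·151 = 66470.14.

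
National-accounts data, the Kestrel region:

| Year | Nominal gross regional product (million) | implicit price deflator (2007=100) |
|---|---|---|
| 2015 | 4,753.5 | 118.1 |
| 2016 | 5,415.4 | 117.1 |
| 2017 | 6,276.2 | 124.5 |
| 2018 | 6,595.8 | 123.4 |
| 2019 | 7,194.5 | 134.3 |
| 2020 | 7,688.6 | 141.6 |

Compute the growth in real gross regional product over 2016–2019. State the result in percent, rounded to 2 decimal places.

15.84%

Real gross regional product 2016 = 5415.4/1.171 = 4624.59.
Real gross regional product 2019 = 7194.5/1.343 = 5357.04.
Change = 5357.04/4624.59 − 1 = 0.1584.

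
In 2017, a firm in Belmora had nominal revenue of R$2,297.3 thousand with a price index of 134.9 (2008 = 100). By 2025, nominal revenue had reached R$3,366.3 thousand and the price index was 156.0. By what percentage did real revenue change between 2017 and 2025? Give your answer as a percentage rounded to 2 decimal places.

Real revenue 2017 = 2297.3 / 1.349 = 1702.97.
Real revenue 2025 = 3366.3 / 1.560 = 2157.88.
Real growth = 2157.88 / 1702.97 − 1 = 0.2671.

26.71%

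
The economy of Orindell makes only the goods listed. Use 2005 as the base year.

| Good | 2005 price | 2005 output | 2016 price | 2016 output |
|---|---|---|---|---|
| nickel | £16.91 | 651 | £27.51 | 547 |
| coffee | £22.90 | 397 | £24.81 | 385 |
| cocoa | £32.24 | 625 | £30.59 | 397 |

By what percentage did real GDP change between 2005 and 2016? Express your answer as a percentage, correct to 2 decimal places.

-23.31%

Real GDP 2005 = Nominal GDP 2005 = 16.91·651 + 22.90·397 + 32.24·625 = 40249.71.
Real GDP 2016 (at 2005 prices) = 16.91·547 + 22.90·385 + 32.24·397 = 30865.55.
Real growth = 30865.55/40249.71 − 1 = -0.2331.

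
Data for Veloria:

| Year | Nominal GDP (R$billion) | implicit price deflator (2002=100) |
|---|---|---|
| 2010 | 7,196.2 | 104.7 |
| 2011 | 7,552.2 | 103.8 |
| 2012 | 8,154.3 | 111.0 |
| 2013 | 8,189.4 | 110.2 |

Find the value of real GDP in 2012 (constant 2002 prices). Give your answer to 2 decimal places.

Real GDP 2012 = 8154.3 / 1.110 = 7346.22.

R$7,346.22 billion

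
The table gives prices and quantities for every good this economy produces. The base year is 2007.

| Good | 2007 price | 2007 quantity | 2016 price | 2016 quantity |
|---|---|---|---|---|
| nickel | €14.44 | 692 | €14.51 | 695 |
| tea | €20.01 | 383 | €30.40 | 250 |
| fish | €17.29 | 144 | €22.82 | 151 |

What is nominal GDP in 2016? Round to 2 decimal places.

Nominal GDP 2016 = Σ (p_2016 × q_2016) = 14.51·695 + 30.40·250 + 22.82·151 = 21130.27.

€21130.27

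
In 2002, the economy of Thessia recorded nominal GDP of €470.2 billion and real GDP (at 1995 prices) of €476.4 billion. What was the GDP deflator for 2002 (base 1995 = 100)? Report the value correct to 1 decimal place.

GDP deflator = (Nominal / Real) × 100 = 470.2 / 476.4 × 100 = 98.70.

98.7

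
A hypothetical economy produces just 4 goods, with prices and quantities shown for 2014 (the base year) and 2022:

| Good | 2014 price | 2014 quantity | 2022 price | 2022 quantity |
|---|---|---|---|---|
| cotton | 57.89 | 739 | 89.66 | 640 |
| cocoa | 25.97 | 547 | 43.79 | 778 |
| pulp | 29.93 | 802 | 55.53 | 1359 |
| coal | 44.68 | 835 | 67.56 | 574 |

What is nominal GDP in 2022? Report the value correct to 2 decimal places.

Nominal GDP 2022 = Σ (p_2022 × q_2022) = 89.66·640 + 43.79·778 + 55.53·1359 + 67.56·574 = 205695.73.

205695.73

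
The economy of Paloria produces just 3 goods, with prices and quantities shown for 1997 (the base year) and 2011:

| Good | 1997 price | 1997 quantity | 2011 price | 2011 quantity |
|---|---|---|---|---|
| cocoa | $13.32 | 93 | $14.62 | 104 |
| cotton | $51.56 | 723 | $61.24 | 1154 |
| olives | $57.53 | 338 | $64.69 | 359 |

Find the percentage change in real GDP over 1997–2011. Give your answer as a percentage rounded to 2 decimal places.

Real GDP 1997 = Nominal GDP 1997 = 13.32·93 + 51.56·723 + 57.53·338 = 57961.78.
Real GDP 2011 (at 1997 prices) = 13.32·104 + 51.56·1154 + 57.53·359 = 81538.79.
Real growth = 81538.79/57961.78 − 1 = 0.4068.

40.68%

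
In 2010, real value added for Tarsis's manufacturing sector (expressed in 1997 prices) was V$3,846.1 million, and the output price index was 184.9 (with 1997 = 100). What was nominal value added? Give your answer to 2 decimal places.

V$7,111.44 million

Nominal value added = Real × (output price index/100) = 3846.1 × 1.849 = 7111.44.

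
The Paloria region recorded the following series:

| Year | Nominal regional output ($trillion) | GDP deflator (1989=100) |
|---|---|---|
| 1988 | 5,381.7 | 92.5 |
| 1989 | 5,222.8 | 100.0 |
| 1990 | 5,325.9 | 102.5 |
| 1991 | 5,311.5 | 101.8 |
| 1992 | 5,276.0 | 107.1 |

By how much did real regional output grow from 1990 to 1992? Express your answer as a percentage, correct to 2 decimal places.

-5.19%

Real regional output 1990 = 5325.9/1.025 = 5196.00.
Real regional output 1992 = 5276.0/1.071 = 4926.24.
Change = 4926.24/5196.00 − 1 = -0.0519.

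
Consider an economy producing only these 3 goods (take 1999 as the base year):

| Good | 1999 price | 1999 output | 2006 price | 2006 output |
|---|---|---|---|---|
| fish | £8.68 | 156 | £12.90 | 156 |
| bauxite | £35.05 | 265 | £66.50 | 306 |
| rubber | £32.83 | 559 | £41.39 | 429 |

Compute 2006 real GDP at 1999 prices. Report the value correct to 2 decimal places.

£26163.45

Real GDP 2006 = Σ (p_1999 × q_2006) = 8.68·156 + 35.05·306 + 32.83·429 = 26163.45.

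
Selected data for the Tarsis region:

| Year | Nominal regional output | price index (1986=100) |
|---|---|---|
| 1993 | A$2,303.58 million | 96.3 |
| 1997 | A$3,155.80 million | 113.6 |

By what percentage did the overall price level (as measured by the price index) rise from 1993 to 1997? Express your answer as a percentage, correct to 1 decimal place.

Price-level change = 113.6 / 96.3 − 1 = 0.1796.

18.0%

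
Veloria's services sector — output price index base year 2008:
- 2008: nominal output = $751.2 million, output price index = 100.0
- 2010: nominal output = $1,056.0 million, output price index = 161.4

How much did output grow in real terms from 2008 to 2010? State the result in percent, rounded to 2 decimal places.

Real output 2008 = 751.2 / 1.000 = 751.20.
Real output 2010 = 1056.0 / 1.614 = 654.28.
Real growth = 654.28 / 751.20 − 1 = -0.1290.

-12.90%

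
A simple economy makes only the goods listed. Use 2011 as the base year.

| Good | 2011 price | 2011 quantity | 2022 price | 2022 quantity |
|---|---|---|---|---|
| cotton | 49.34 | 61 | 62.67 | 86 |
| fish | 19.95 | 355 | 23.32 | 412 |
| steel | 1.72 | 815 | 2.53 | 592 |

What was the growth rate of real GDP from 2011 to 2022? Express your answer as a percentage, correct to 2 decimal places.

Real GDP 2011 = Nominal GDP 2011 = 49.34·61 + 19.95·355 + 1.72·815 = 11493.79.
Real GDP 2022 (at 2011 prices) = 49.34·86 + 19.95·412 + 1.72·592 = 13480.88.
Real growth = 13480.88/11493.79 − 1 = 0.1729.

17.29%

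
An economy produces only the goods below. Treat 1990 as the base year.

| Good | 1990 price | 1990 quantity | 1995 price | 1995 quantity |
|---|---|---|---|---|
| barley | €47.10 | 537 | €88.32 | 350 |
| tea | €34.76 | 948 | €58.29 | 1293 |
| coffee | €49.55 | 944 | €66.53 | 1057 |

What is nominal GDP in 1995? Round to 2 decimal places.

Nominal GDP 1995 = Σ (p_1995 × q_1995) = 88.32·350 + 58.29·1293 + 66.53·1057 = 176603.18.

€176603.18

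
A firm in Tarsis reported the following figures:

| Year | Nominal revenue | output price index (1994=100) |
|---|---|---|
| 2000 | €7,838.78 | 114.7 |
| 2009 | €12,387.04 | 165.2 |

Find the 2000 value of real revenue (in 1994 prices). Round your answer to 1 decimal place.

€6,834.2

Real revenue = Nominal / (output price index/100) = 7838.78 / 1.147 = 6834.16.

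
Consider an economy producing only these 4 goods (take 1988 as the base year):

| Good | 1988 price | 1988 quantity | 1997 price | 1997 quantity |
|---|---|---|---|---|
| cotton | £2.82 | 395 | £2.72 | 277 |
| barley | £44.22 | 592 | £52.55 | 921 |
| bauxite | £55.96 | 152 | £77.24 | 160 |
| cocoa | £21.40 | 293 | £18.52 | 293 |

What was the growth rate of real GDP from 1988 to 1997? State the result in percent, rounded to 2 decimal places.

Real GDP 1988 = Nominal GDP 1988 = 2.82·395 + 44.22·592 + 55.96·152 + 21.40·293 = 42068.26.
Real GDP 1997 (at 1988 prices) = 2.82·277 + 44.22·921 + 55.96·160 + 21.40·293 = 56731.56.
Real growth = 56731.56/42068.26 − 1 = 0.3486.

34.86%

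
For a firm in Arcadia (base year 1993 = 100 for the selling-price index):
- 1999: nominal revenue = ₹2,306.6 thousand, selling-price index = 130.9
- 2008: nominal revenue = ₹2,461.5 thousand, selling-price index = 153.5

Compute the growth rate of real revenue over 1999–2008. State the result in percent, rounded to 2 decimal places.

-9.00%

Deflate each year: 1999 → 2306.6/1.309 = 1762.11; 2008 → 2461.5/1.535 = 1603.58.
So real revenue changed by 1603.58/1762.11 − 1 = -0.0900, i.e. -9.00%.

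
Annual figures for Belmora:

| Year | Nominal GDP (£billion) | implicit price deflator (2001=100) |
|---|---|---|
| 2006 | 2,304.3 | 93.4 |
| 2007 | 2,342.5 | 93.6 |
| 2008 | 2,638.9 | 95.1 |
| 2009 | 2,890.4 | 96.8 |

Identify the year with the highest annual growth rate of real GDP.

2007: real = 2342.5/0.936 = 2502.67; growth vs 2006 (2467.13) = 1.44%.
2008: real = 2638.9/0.951 = 2774.87; growth vs 2007 (2502.67) = 10.88%.
2009: real = 2890.4/0.968 = 2985.95; growth vs 2008 (2774.87) = 7.61%.

2008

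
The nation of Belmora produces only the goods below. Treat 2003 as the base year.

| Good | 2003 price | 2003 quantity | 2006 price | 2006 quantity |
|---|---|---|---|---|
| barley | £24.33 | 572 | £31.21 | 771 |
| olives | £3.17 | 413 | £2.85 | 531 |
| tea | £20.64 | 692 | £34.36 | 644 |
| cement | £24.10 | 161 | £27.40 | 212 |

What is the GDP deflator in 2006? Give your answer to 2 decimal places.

137.77

Nominal GDP 2006 = 31.21·771 + 2.85·531 + 34.36·644 + 27.40·212 = 53512.90.
Real GDP 2006 (at 2003 prices) = 24.33·771 + 3.17·531 + 20.64·644 + 24.10·212 = 38843.06.
Deflator = Nominal/Real × 100 = 53512.90/38843.06 × 100 = 137.767.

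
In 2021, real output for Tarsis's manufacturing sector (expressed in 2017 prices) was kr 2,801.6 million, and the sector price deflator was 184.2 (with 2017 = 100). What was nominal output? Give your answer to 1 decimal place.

Nominal output = Real × (sector price deflator/100) = 2801.6 × 1.842 = 5160.55.

kr 5,160.5 million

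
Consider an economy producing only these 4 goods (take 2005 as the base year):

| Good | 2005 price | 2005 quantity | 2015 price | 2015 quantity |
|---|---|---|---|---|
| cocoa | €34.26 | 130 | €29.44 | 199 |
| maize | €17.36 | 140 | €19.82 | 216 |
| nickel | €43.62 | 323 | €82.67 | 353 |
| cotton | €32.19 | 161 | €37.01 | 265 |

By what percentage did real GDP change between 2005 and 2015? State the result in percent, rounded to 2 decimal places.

31.88%

Real GDP 2005 = Nominal GDP 2005 = 34.26·130 + 17.36·140 + 43.62·323 + 32.19·161 = 26156.05.
Real GDP 2015 (at 2005 prices) = 34.26·199 + 17.36·216 + 43.62·353 + 32.19·265 = 34495.71.
Real growth = 34495.71/26156.05 − 1 = 0.3188.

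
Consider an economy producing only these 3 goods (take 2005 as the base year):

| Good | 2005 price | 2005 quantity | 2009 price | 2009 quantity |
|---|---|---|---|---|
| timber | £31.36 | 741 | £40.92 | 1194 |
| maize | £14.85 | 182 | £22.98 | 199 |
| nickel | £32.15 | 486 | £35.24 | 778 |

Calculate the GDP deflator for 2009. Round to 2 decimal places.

123.60

Nominal GDP 2009 = 40.92·1194 + 22.98·199 + 35.24·778 = 80848.22.
Real GDP 2009 (at 2005 prices) = 31.36·1194 + 14.85·199 + 32.15·778 = 65411.69.
Deflator = Nominal/Real × 100 = 80848.22/65411.69 × 100 = 123.599.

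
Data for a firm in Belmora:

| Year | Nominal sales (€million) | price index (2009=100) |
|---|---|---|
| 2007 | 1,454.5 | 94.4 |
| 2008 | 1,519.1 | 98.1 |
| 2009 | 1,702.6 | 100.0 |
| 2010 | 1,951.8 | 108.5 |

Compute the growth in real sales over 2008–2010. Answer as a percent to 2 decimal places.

16.17%

Real sales 2008 = 1519.1/0.981 = 1548.52.
Real sales 2010 = 1951.8/1.085 = 1798.89.
Change = 1798.89/1548.52 − 1 = 0.1617.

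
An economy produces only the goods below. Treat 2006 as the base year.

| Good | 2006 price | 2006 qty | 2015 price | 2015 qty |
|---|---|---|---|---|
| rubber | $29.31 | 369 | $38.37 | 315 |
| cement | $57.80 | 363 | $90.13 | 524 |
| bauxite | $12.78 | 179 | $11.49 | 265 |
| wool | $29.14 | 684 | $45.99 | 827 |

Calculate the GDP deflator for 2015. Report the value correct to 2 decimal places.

149.83

Nominal GDP 2015 = 38.37·315 + 90.13·524 + 11.49·265 + 45.99·827 = 100393.25.
Real GDP 2015 (at 2006 prices) = 29.31·315 + 57.80·524 + 12.78·265 + 29.14·827 = 67005.33.
Deflator = Nominal/Real × 100 = 100393.25/67005.33 × 100 = 149.829.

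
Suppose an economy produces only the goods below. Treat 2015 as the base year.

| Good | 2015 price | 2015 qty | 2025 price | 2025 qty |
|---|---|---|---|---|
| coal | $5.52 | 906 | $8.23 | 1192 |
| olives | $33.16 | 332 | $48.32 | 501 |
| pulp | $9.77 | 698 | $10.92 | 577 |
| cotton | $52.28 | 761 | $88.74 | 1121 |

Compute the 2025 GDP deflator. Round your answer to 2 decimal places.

159.88

Nominal GDP 2025 = 8.23·1192 + 48.32·501 + 10.92·577 + 88.74·1121 = 139796.86.
Real GDP 2025 (at 2015 prices) = 5.52·1192 + 33.16·501 + 9.77·577 + 52.28·1121 = 87436.17.
Deflator = Nominal/Real × 100 = 139796.86/87436.17 × 100 = 159.884.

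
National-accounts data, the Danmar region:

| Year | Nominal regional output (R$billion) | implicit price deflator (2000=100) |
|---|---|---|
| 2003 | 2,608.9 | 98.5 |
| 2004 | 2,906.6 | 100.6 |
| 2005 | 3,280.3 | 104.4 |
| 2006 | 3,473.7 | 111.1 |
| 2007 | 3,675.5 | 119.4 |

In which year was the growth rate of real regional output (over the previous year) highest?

2004: real = 2906.6/1.006 = 2889.26; growth vs 2003 (2648.63) = 9.09%.
2005: real = 3280.3/1.044 = 3142.05; growth vs 2004 (2889.26) = 8.75%.
2006: real = 3473.7/1.111 = 3126.64; growth vs 2005 (3142.05) = -0.49%.
2007: real = 3675.5/1.194 = 3078.31; growth vs 2006 (3126.64) = -1.55%.

2004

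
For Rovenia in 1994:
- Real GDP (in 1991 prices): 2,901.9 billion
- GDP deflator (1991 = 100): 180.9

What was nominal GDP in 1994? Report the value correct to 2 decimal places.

Nominal GDP = Real × (GDP deflator/100) = 2901.9 × 1.809 = 5249.54.

5,249.54 billion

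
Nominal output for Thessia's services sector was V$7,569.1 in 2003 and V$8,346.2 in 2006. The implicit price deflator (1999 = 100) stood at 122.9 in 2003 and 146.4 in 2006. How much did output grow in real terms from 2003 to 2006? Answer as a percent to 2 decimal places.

Real output 2003 = 7569.1 / 1.229 = 6158.75.
Real output 2006 = 8346.2 / 1.464 = 5700.96.
Real growth = 5700.96 / 6158.75 − 1 = -0.0743.

-7.43%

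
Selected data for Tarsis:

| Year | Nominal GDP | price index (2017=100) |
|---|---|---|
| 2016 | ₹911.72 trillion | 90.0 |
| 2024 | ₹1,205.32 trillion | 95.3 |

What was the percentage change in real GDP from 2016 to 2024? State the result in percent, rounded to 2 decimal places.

Deflate each year: 2016 → 911.72/0.900 = 1013.02; 2024 → 1205.32/0.953 = 1264.76.
So real GDP changed by 1264.76/1013.02 − 1 = 0.2485, i.e. 24.85%.

24.85%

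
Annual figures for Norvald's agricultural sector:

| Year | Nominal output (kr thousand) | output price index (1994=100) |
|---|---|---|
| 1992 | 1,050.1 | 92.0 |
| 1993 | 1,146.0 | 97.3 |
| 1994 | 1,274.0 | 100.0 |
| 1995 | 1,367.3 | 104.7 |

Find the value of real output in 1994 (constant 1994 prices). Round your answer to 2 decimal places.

kr 1,274.00 thousand

Real output 1994 = 1274.0 / 1.000 = 1274.00.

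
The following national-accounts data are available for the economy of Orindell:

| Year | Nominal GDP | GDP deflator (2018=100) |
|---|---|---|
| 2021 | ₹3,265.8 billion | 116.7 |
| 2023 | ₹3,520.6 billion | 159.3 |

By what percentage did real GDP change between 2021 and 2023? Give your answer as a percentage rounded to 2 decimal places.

-21.03%

Real GDP 2021 = 3265.8 / 1.167 = 2798.46.
Real GDP 2023 = 3520.6 / 1.593 = 2210.04.
Real growth = 2210.04 / 2798.46 − 1 = -0.2103.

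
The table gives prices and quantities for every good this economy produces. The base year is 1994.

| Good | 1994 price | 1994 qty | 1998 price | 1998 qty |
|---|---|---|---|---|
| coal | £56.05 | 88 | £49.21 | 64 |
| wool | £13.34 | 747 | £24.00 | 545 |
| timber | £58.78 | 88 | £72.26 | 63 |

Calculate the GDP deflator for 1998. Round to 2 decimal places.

142.73

Nominal GDP 1998 = 49.21·64 + 24.00·545 + 72.26·63 = 20781.82.
Real GDP 1998 (at 1994 prices) = 56.05·64 + 13.34·545 + 58.78·63 = 14560.64.
Deflator = Nominal/Real × 100 = 20781.82/14560.64 × 100 = 142.726.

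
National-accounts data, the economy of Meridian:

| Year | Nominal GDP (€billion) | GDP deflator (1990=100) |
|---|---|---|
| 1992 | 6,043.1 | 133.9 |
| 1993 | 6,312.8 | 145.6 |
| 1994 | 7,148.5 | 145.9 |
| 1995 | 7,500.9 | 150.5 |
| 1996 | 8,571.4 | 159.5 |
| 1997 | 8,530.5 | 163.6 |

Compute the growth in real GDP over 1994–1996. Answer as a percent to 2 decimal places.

9.68%

Real GDP 1994 = 7148.5/1.459 = 4899.59.
Real GDP 1996 = 8571.4/1.595 = 5373.92.
Change = 5373.92/4899.59 − 1 = 0.0968.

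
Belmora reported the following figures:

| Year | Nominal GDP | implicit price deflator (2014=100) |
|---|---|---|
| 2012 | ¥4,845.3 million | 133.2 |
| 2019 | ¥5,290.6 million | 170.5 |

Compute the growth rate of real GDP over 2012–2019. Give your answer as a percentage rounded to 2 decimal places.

-14.70%

Real GDP 2012 = 4845.3 / 1.332 = 3637.61.
Real GDP 2019 = 5290.6 / 1.705 = 3102.99.
Real growth = 3102.99 / 3637.61 − 1 = -0.1470.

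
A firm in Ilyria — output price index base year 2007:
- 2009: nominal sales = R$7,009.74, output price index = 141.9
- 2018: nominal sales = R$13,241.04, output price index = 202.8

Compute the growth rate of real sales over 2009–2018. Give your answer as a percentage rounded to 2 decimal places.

Real sales 2009 = 7009.74 / 1.419 = 4939.92.
Real sales 2018 = 13241.04 / 2.028 = 6529.11.
Real growth = 6529.11 / 4939.92 − 1 = 0.3217.

32.17%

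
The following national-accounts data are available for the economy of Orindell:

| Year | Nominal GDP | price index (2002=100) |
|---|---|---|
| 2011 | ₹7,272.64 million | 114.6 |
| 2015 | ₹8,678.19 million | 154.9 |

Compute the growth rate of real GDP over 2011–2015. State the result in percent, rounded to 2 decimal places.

-11.72%

Deflate each year: 2011 → 7272.64/1.146 = 6346.11; 2015 → 8678.19/1.549 = 5602.45.
So real GDP changed by 5602.45/6346.11 − 1 = -0.1172, i.e. -11.72%.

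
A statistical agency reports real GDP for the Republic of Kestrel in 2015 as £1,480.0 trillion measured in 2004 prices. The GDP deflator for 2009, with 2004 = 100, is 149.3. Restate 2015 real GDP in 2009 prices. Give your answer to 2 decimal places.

Real GDP in 2009 prices = Real GDP in 2004 prices × (P_2009/P_2004) = 1480.0 × 1.493 = 2209.64.

£2,209.64 trillion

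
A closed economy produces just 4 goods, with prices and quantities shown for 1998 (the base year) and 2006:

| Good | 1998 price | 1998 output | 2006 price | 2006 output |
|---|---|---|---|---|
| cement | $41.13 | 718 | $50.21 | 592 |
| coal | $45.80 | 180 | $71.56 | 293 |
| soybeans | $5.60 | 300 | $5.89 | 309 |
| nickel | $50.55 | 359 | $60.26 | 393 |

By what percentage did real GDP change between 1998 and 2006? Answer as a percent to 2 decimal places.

3.06%

Real GDP 1998 = Nominal GDP 1998 = 41.13·718 + 45.80·180 + 5.60·300 + 50.55·359 = 57602.79.
Real GDP 2006 (at 1998 prices) = 41.13·592 + 45.80·293 + 5.60·309 + 50.55·393 = 59364.91.
Real growth = 59364.91/57602.79 − 1 = 0.0306.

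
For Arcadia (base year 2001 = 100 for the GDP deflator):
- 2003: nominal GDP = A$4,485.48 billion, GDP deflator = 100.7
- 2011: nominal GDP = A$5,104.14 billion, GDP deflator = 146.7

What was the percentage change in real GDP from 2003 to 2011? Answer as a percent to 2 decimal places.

-21.89%

Real GDP 2003 = 4485.48 / 1.007 = 4454.30.
Real GDP 2011 = 5104.14 / 1.467 = 3479.30.
Real growth = 3479.30 / 4454.30 − 1 = -0.2189.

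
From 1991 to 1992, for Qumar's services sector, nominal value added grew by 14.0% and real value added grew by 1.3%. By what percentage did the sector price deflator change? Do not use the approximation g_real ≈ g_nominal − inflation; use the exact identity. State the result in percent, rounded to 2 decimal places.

12.54%

(1 + g_nom) = (1 + g_real)(1 + π), so π = 1.1400 / 1.0130 − 1 = 0.12537.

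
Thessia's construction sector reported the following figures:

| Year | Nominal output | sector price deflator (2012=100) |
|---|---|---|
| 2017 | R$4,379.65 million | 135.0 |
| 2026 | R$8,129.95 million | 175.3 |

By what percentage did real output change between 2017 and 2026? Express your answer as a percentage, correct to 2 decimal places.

42.96%

Real output 2017 = 4379.65 / 1.350 = 3244.19.
Real output 2026 = 8129.95 / 1.753 = 4637.74.
Real growth = 4637.74 / 3244.19 − 1 = 0.4296.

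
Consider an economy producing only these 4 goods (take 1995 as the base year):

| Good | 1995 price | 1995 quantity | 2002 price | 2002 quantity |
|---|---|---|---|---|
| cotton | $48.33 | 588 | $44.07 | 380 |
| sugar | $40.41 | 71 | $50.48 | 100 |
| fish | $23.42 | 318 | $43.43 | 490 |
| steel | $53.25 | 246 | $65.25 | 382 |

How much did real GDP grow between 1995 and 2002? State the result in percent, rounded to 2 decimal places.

Real GDP 1995 = Nominal GDP 1995 = 48.33·588 + 40.41·71 + 23.42·318 + 53.25·246 = 51834.21.
Real GDP 2002 (at 1995 prices) = 48.33·380 + 40.41·100 + 23.42·490 + 53.25·382 = 54223.70.
Real growth = 54223.70/51834.21 − 1 = 0.0461.

4.61%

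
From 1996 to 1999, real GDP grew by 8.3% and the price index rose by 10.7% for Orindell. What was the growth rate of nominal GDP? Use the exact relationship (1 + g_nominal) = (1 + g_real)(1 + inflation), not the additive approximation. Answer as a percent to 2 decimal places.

19.89%

(1 + g_nom) = (1 + g_real)(1 + π) = 1.0830 × 1.1070 = 1.19888.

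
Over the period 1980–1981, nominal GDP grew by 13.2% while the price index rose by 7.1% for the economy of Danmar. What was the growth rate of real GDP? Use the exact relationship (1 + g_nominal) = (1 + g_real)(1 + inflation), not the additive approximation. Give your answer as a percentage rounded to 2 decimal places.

5.70%

(1 + g_nom) = (1 + g_real)(1 + π), so g_real = 1.1320 / 1.0710 − 1 = 0.05696.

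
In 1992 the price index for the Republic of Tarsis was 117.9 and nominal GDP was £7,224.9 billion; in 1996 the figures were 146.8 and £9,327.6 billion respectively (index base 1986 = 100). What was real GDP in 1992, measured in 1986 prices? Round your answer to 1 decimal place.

£6,128.0 billion

Real GDP = Nominal / (price index/100) = 7224.9 / 1.179 = 6127.99.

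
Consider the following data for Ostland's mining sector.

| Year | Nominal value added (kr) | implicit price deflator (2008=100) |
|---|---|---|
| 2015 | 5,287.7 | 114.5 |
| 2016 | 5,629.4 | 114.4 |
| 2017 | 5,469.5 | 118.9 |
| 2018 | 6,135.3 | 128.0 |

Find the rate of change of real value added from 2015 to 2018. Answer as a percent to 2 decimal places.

Real value added 2015 = 5287.7/1.145 = 4618.08.
Real value added 2018 = 6135.3/1.280 = 4793.20.
Change = 4793.20/4618.08 − 1 = 0.0379.

3.79%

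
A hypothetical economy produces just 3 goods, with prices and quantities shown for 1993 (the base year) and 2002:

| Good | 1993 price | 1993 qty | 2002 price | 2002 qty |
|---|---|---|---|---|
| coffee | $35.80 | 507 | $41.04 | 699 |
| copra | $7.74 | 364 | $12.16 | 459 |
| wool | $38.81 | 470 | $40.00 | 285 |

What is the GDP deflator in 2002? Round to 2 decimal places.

115.21

Nominal GDP 2002 = 41.04·699 + 12.16·459 + 40.00·285 = 45668.40.
Real GDP 2002 (at 1993 prices) = 35.80·699 + 7.74·459 + 38.81·285 = 39637.71.
Deflator = Nominal/Real × 100 = 45668.40/39637.71 × 100 = 115.215.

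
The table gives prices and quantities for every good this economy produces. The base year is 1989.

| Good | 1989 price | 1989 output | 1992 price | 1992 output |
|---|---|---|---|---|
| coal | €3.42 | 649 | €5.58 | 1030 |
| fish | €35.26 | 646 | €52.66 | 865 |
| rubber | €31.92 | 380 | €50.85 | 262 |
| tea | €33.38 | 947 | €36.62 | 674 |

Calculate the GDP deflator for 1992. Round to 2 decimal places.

137.64

Nominal GDP 1992 = 5.58·1030 + 52.66·865 + 50.85·262 + 36.62·674 = 89302.88.
Real GDP 1992 (at 1989 prices) = 3.42·1030 + 35.26·865 + 31.92·262 + 33.38·674 = 64883.66.
Deflator = Nominal/Real × 100 = 89302.88/64883.66 × 100 = 137.635.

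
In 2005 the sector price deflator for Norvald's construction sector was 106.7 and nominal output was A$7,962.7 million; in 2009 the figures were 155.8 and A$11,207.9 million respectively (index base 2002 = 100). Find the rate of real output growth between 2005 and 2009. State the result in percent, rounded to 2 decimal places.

-3.60%

Deflate each year: 2005 → 7962.7/1.067 = 7462.70; 2009 → 11207.9/1.558 = 7193.77.
So real output changed by 7193.77/7462.70 − 1 = -0.0360, i.e. -3.60%.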